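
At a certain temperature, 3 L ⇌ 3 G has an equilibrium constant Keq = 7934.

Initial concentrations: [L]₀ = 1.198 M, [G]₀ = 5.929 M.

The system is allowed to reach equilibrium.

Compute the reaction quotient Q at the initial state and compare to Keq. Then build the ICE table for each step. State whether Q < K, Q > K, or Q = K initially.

Q₀ = 121.2; Q < K (proceeds forward)

Q₀ = 121.2 vs Keq = 7934 ⇒ Q<K, forward
Step 1:
                   L          G
  Initial      1.198      5.929
  Change     -0.8577     0.8577
  Equil       0.3403      6.787
  solve Keq expr → x = 0.2859; check Q = 7934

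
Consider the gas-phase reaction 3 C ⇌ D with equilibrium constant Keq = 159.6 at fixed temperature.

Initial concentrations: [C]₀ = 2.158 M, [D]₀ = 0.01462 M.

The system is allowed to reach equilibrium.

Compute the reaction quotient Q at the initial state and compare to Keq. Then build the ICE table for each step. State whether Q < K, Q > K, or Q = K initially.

Q₀ = 0.001455 vs Keq = 159.6 ⇒ Q<K, forward
Step 1:
                    C           D
  Initial       2.158     0.01462
  Change       -1.996      0.6653
  Equil        0.1621      0.6799
  solve Keq expr → x = 0.6653; check Q = 159.6

Q₀ = 0.001455; Q < K (proceeds forward)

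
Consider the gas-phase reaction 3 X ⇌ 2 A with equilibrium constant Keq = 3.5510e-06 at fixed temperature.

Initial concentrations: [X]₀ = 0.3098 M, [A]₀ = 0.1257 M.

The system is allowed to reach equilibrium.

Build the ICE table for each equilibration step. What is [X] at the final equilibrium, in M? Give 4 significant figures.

[X]_eq = 0.4974 M

Q₀ = 0.5314 vs Keq = 3.5510e-06 ⇒ Q>K, reverse
Step 1:
                  X         A
  init       0.3098    0.1257
  Δ          0.1876    -0.125
  eq         0.4974 6.6097e-04
  solve Keq expr → x = -0.06252; check Q = 3.5510e-06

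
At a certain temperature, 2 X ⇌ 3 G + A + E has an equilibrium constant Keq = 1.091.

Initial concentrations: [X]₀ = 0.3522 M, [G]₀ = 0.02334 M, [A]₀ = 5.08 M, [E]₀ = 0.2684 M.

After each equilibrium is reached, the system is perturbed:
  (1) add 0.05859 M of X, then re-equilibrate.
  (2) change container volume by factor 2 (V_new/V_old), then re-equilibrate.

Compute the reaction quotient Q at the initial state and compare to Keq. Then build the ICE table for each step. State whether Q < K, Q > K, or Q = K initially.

Q₀ = 1.3976e-04; Q < K (proceeds forward)

Q₀ = 1.3976e-04 vs Keq = 1.091 ⇒ Q<K, forward
Step 1:
                   X          G          A          E
  I           0.3522    0.02334       5.08     0.2684
  C          -0.1671     0.2507    0.08355    0.08355
  E           0.1851      0.274      5.164      0.352
  solve Keq expr → x = 0.08355; check Q = 1.091
Then add 0.05859 M of X.
Step 2:
                   X          G          A          E
  I           0.2437      0.274      5.164      0.352
  C         -0.02147    0.03221    0.01074    0.01074
  E           0.2222     0.3062      5.174     0.3627
  solve Keq expr → x = 0.01074; check Q = 1.091
Then change container volume by factor 2 (V_new/V_old).
Step 3:
                   X          G          A          E
  I           0.1111     0.1531      2.587     0.1813
  C         -0.04158    0.06237    0.02079    0.02079
  E          0.06953     0.2155      2.608     0.2021
  solve Keq expr → x = 0.02079; check Q = 1.091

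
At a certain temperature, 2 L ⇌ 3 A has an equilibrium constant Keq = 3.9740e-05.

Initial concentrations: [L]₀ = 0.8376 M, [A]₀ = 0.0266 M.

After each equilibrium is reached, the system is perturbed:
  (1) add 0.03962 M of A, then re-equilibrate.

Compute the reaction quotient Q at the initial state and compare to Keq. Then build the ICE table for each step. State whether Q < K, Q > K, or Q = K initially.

Q₀ = 2.6827e-05 vs Keq = 3.9740e-05 ⇒ Q<K, forward
Step 1:
                   L          A
  I           0.8376     0.0266
  C        -0.002442   0.003664
  E           0.8352    0.03026
  solve Keq expr → x = 0.001221; check Q = 3.9740e-05
Then add 0.03962 M of A.
Step 2:
                   L          A
  I           0.8352    0.06988
  C            0.026     -0.039
  E           0.8612    0.03089
  solve Keq expr → x = -0.013; check Q = 3.9740e-05

Q₀ = 2.6827e-05; Q < K (proceeds forward)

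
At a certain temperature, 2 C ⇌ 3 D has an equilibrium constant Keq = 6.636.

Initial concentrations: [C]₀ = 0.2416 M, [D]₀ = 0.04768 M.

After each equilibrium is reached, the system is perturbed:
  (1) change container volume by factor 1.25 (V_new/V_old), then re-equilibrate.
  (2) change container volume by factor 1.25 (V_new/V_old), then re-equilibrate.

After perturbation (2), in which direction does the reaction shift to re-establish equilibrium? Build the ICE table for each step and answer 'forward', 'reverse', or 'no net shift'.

Direction: forward

Q₀ = 0.001857 vs Keq = 6.636 ⇒ Q<K, forward
Step 1:
                   C          D
  I           0.2416    0.04768
  C          -0.1747      0.262
  E          0.06691     0.3097
  solve Keq expr → x = 0.08735; check Q = 6.636
Then change container volume by factor 1.25 (V_new/V_old).
Step 2:
                   C          D
  I          0.05353     0.2478
  C        -0.003932   0.005897
  E           0.0496     0.2537
  solve Keq expr → x = 0.001966; check Q = 6.636
Then change container volume by factor 1.25 (V_new/V_old).
Step 3:
                   C          D
  I          0.03968     0.2029
  C        -0.003001   0.004502
  E          0.03668     0.2074
  solve Keq expr → x = 0.001501; check Q = 6.636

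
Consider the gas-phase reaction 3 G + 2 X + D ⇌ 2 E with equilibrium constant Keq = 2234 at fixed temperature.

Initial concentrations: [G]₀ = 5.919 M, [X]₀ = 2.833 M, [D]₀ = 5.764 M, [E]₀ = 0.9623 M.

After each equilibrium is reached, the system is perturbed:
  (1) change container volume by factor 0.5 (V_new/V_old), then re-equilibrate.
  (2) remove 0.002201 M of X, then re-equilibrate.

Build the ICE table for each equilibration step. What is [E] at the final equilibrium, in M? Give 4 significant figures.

[E]_eq = 7.58 M

Q₀ = 9.6529e-05 vs Keq = 2234 ⇒ Q<K, forward
Step 1:
                   G          X          D          E
  I            5.919      2.833      5.764     0.9623
  C           -4.223     -2.816     -1.408      2.816
  E            1.696    0.01735      4.356      3.778
  solve Keq expr → x = 1.408; check Q = 2234
Then change container volume by factor 0.5 (V_new/V_old).
Step 2:
                   G          X          D          E
  I            3.391    0.03469      8.712      7.556
  C         -0.03875   -0.02583   -0.01292    0.02583
  E            3.352   0.008861      8.699      7.582
  solve Keq expr → x = 0.01292; check Q = 2234
Then remove 0.002201 M of X.
Step 3:
                   G          X          D          E
  I            3.352    0.00666      8.699      7.582
  C         0.003277   0.002185   0.001092  -0.002185
  E            3.356   0.008845      8.701       7.58
  solve Keq expr → x = -0.001092; check Q = 2234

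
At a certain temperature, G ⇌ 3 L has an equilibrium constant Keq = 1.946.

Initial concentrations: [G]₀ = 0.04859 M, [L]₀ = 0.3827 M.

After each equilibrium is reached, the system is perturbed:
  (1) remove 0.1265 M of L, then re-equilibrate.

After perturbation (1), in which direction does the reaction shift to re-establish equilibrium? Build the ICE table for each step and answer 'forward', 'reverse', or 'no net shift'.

Q₀ = 1.154 vs Keq = 1.946 ⇒ Q<K, forward
Step 1:
                    G           L
  init        0.04859      0.3827
  Δ          -0.01137     0.03412
  eq          0.03722      0.4168
  solve Keq expr → x = 0.01137; check Q = 1.946
Then remove 0.1265 M of L.
Step 2:
                    G           L
  init        0.03722      0.2903
  Δ          -0.01686     0.05057
  eq          0.02036      0.3409
  solve Keq expr → x = 0.01686; check Q = 1.946

Direction: forward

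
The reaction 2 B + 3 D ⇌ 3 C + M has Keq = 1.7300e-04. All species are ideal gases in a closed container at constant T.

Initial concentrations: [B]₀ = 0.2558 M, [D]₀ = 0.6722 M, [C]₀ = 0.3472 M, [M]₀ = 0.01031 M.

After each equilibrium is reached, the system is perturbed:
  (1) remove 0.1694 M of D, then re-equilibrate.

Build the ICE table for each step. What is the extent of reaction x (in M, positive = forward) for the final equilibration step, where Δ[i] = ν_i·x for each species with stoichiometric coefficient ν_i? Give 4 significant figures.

Q₀ = 0.02171 vs Keq = 1.7300e-04 ⇒ Q>K, reverse
Step 1:
                   B          D          C          M
  Initial     0.2558     0.6722     0.3472    0.01031
  Change     0.02033     0.0305    -0.0305   -0.01017
  Equil       0.2761     0.7027     0.3167 1.4409e-04
  solve Keq expr → x = -0.01017; check Q = 1.7300e-04
Then remove 0.1694 M of D.
Step 2:
                   B          D          C          M
  Initial     0.2761     0.5333     0.3167 1.4409e-04
  Change  1.6160e-04 2.4240e-04 -2.4240e-04 -8.0799e-05
  Equil       0.2763     0.5335     0.3165 6.3290e-05
  solve Keq expr → x = -8.0799e-05; check Q = 1.7300e-04

x = -8.0799e-05 M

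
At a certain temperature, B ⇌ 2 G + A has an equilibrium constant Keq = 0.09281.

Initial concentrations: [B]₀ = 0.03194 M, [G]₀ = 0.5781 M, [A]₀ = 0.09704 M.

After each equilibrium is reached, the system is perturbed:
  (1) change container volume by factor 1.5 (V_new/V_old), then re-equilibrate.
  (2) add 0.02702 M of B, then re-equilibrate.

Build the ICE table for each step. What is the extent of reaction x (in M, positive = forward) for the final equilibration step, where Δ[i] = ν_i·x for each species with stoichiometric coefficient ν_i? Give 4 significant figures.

Q₀ = 1.015 vs Keq = 0.09281 ⇒ Q>K, reverse
Step 1:
                    B           G           A
  init        0.03194      0.5781     0.09704
  Δ           0.05797     -0.1159    -0.05797
  eq          0.08991      0.4622     0.03907
  solve Keq expr → x = -0.05797; check Q = 0.09281
Then change container volume by factor 1.5 (V_new/V_old).
Step 2:
                    B           G           A
  init        0.05994      0.3081     0.02605
  Δ          -0.01299     0.02598     0.01299
  eq          0.04695      0.3341     0.03904
  solve Keq expr → x = 0.01299; check Q = 0.09281
Then add 0.02702 M of B.
Step 3:
                    B           G           A
  init        0.07397      0.3341     0.03904
  Δ         -0.009262     0.01852    0.009262
  eq          0.06471      0.3526      0.0483
  solve Keq expr → x = 0.009262; check Q = 0.09281

x = 0.009262 M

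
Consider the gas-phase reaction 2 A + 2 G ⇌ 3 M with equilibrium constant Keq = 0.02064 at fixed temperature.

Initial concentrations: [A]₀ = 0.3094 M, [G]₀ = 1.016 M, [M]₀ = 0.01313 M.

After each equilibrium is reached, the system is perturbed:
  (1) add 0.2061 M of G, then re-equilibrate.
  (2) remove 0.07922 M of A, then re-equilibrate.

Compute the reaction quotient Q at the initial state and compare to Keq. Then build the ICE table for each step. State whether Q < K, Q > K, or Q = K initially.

Q₀ = 2.2907e-05; Q < K (proceeds forward)

Q₀ = 2.2907e-05 vs Keq = 0.02064 ⇒ Q<K, forward
Step 1:
                  A         G         M
  Initial    0.3094     1.016   0.01313
  Change   -0.06126  -0.06126   0.09189
  Equil      0.2481    0.9547     0.105
  solve Keq expr → x = 0.03063; check Q = 0.02064
Then add 0.2061 M of G.
Step 2:
                  A         G         M
  Initial    0.2481     1.161     0.105
  Change  -0.007732 -0.007732    0.0116
  Equil      0.2404     1.153    0.1166
  solve Keq expr → x = 0.003866; check Q = 0.02064
Then remove 0.07922 M of A.
Step 3:
                  A         G         M
  Initial    0.1612     1.153    0.1166
  Change    0.01422   0.01422  -0.02133
  Equil      0.1754     1.167   0.09529
  solve Keq expr → x = -0.00711; check Q = 0.02064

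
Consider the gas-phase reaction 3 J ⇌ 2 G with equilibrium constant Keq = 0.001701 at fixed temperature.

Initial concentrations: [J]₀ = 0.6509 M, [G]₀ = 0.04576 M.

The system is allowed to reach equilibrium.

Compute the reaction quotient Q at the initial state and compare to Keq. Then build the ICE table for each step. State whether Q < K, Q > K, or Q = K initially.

Q₀ = 0.007593; Q > K (proceeds reverse)

Q₀ = 0.007593 vs Keq = 0.001701 ⇒ Q>K, reverse
Step 1:
                   J          G
  init        0.6509    0.04576
  Δ           0.0336    -0.0224
  eq          0.6845    0.02336
  solve Keq expr → x = -0.0112; check Q = 0.001701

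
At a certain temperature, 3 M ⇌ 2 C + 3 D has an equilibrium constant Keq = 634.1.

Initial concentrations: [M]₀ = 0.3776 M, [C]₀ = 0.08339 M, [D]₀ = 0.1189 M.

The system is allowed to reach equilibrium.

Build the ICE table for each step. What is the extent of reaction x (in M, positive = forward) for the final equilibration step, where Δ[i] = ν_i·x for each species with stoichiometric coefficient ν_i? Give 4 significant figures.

x = 0.1174 M

Q₀ = 2.1711e-04 vs Keq = 634.1 ⇒ Q<K, forward
Step 1:
                    M           C           D
  Initial      0.3776     0.08339      0.1189
  Change      -0.3521      0.2347      0.3521
  Equil       0.02554      0.3181       0.471
  solve Keq expr → x = 0.1174; check Q = 634.1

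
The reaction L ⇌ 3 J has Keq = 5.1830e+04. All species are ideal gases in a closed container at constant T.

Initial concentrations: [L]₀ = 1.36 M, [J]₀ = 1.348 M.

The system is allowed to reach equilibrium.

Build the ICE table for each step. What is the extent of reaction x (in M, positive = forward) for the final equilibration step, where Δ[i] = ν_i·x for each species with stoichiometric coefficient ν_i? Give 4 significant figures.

x = 1.357 M

Q₀ = 1.801 vs Keq = 5.1830e+04 ⇒ Q<K, forward
Step 1:
                    L           J
  Initial        1.36       1.348
  Change       -1.357       4.071
  Equil       0.00307       5.419
  solve Keq expr → x = 1.357; check Q = 5.1830e+04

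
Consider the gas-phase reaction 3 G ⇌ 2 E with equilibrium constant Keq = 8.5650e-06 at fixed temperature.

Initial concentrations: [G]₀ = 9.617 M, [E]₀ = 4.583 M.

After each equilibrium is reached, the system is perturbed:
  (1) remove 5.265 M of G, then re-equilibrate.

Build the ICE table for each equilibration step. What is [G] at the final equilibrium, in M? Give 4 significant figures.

Q₀ = 0.02361 vs Keq = 8.5650e-06 ⇒ Q>K, reverse
Step 1:
                  G         E
  I           9.617     4.583
  C           6.588    -4.392
  E           16.21    0.1909
  solve Keq expr → x = -2.196; check Q = 8.5650e-06
Then remove 5.265 M of G.
Step 2:
                  G         E
  I           10.94    0.1909
  C          0.1248   -0.0832
  E           11.06    0.1077
  solve Keq expr → x = -0.0416; check Q = 8.5650e-06

[G]_eq = 11.06 M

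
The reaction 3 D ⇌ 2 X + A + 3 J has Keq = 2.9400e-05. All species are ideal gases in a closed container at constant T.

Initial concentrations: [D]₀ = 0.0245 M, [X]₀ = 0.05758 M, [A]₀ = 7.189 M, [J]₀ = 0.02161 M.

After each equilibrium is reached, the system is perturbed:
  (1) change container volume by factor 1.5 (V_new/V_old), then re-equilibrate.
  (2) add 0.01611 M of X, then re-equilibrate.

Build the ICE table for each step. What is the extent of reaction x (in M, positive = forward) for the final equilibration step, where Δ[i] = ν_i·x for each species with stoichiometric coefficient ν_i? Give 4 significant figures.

Q₀ = 0.01636 vs Keq = 2.9400e-05 ⇒ Q>K, reverse
Step 1:
                   D          X          A          J
  I           0.0245    0.05758      7.189    0.02161
  C          0.01654   -0.01103  -0.005513   -0.01654
  E          0.04104    0.04655      7.183   0.005072
  solve Keq expr → x = -0.005513; check Q = 2.9400e-05
Then change container volume by factor 1.5 (V_new/V_old).
Step 2:
                   D          X          A          J
  I          0.02736    0.03104      4.789   0.003382
  C        -0.001349 8.9964e-04 4.4982e-04   0.001349
  E          0.02601    0.03194      4.789   0.004731
  solve Keq expr → x = 4.4982e-04; check Q = 2.9400e-05
Then add 0.01611 M of X.
Step 3:
                   D          X          A          J
  I          0.02601    0.04805      4.789   0.004731
  C       9.6089e-04 -6.4060e-04 -3.2030e-04 -9.6089e-04
  E          0.02697    0.04741      4.789    0.00377
  solve Keq expr → x = -3.2030e-04; check Q = 2.9400e-05

x = -3.2030e-04 M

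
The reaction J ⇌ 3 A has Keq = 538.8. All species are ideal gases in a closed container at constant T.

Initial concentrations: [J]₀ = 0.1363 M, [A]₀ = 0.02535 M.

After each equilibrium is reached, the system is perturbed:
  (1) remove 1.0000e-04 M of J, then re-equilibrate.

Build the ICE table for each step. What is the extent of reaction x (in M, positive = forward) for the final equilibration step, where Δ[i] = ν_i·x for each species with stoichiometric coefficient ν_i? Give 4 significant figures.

Q₀ = 1.1952e-04 vs Keq = 538.8 ⇒ Q<K, forward
Step 1:
                    J           A
  I            0.1363     0.02535
  C           -0.1361      0.4084
  E        1.5151e-04      0.4338
  solve Keq expr → x = 0.1361; check Q = 538.8
Then remove 1.0000e-04 M of J.
Step 2:
                    J           A
  I        5.1505e-05      0.4338
  C        9.9687e-05 -2.9906e-04
  E        1.5119e-04      0.4335
  solve Keq expr → x = -9.9687e-05; check Q = 538.8

x = -9.9687e-05 M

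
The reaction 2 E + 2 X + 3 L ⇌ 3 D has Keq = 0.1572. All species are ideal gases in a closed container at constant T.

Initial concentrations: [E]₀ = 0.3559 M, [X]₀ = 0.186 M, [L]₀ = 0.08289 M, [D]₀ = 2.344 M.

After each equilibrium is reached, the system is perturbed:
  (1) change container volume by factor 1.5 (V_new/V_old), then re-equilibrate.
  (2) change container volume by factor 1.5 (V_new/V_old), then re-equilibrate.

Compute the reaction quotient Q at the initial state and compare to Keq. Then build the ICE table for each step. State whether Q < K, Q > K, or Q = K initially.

Q₀ = 5.1604e+06; Q > K (proceeds reverse)

Q₀ = 5.1604e+06 vs Keq = 0.1572 ⇒ Q>K, reverse
Step 1:
                   E          X          L          D
  init        0.3559      0.186    0.08289      2.344
  Δ           0.9119     0.9119      1.368     -1.368
  eq           1.268      1.098      1.451     0.9761
  solve Keq expr → x = -0.456; check Q = 0.1572
Then change container volume by factor 1.5 (V_new/V_old).
Step 2:
                   E          X          L          D
  init        0.8452     0.7319     0.9672     0.6507
  Δ          0.09563    0.09563     0.1434    -0.1434
  eq          0.9408     0.8276      1.111     0.5073
  solve Keq expr → x = -0.04781; check Q = 0.1572
Then change container volume by factor 1.5 (V_new/V_old).
Step 3:
                   E          X          L          D
  init        0.6272     0.5517     0.7404     0.3382
  Δ          0.05866    0.05866    0.08799   -0.08799
  eq          0.6859     0.6104     0.8284     0.2502
  solve Keq expr → x = -0.02933; check Q = 0.1572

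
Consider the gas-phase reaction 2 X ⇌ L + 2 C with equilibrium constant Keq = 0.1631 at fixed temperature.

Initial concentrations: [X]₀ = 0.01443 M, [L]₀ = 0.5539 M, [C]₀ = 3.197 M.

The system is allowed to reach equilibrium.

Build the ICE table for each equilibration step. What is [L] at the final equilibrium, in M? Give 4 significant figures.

[L]_eq = 0.03807 M

Q₀ = 2.7188e+04 vs Keq = 0.1631 ⇒ Q>K, reverse
Step 1:
                   X          L          C
  I          0.01443     0.5539      3.197
  C            1.032    -0.5158     -1.032
  E            1.046    0.03807      2.165
  solve Keq expr → x = -0.5158; check Q = 0.1631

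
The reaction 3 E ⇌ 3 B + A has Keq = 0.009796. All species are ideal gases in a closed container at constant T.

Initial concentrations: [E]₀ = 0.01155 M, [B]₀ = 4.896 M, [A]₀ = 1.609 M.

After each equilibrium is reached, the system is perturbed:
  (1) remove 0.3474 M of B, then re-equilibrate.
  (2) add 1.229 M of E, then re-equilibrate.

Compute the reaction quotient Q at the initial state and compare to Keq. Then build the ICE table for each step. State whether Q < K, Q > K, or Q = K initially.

Q₀ = 1.2256e+08; Q > K (proceeds reverse)

Q₀ = 1.2256e+08 vs Keq = 0.009796 ⇒ Q>K, reverse
Step 1:
                  E         B         A
  Initial   0.01155     4.896     1.609
  Change      3.758    -3.758    -1.253
  Equil        3.77     1.138    0.3563
  solve Keq expr → x = -1.253; check Q = 0.009796
Then remove 0.3474 M of B.
Step 2:
                  E         B         A
  Initial      3.77    0.7904    0.3563
  Change    -0.2175    0.2175   0.07251
  Equil       3.552     1.008    0.4288
  solve Keq expr → x = 0.07251; check Q = 0.009796
Then add 1.229 M of E.
Step 3:
                  E         B         A
  Initial     4.781     1.008    0.4288
  Change      -0.22      0.22   0.07332
  Equil       4.561     1.228    0.5021
  solve Keq expr → x = 0.07332; check Q = 0.009796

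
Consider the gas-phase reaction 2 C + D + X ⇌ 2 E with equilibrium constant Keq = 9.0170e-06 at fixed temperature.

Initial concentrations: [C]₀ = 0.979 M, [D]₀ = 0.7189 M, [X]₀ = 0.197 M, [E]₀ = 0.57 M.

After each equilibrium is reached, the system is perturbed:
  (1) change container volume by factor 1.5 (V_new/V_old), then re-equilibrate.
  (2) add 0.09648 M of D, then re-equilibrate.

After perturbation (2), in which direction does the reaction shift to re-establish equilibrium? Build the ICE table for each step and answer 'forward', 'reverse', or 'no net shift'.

Q₀ = 2.394 vs Keq = 9.0170e-06 ⇒ Q>K, reverse
Step 1:
                  C         D         X         E
  Initial     0.979    0.7189     0.197      0.57
  Change     0.5668    0.2834    0.2834   -0.5668
  Equil       1.546     1.002    0.4804  0.003221
  solve Keq expr → x = -0.2834; check Q = 9.0170e-06
Then change container volume by factor 1.5 (V_new/V_old).
Step 2:
                  C         D         X         E
  Initial     1.031    0.6682    0.3203  0.002147
  Change  7.1358e-04 3.5679e-04 3.5679e-04 -7.1358e-04
  Equil       1.031    0.6685    0.3206  0.001434
  solve Keq expr → x = -3.5679e-04; check Q = 9.0170e-06
Then add 0.09648 M of D.
Step 3:
                  C         D         X         E
  Initial     1.031     0.765    0.3206  0.001434
  Change  -9.9646e-05 -4.9823e-05 -4.9823e-05 9.9646e-05
  Equil       1.031     0.765    0.3206  0.001533
  solve Keq expr → x = 4.9823e-05; check Q = 9.0170e-06

Direction: forward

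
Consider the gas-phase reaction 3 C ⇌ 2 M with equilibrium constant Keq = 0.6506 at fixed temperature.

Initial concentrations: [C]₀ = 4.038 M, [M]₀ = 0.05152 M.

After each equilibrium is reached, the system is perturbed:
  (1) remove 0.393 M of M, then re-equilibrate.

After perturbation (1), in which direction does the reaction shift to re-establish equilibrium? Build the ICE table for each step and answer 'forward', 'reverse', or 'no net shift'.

Q₀ = 4.0314e-05 vs Keq = 0.6506 ⇒ Q<K, forward
Step 1:
                  C         M
  Initial     4.038   0.05152
  Change     -2.418     1.612
  Equil        1.62     1.663
  solve Keq expr → x = 0.8059; check Q = 0.6506
Then remove 0.393 M of M.
Step 2:
                  C         M
  Initial      1.62      1.27
  Change    -0.1817    0.1211
  Equil       1.438     1.392
  solve Keq expr → x = 0.06057; check Q = 0.6506

Direction: forward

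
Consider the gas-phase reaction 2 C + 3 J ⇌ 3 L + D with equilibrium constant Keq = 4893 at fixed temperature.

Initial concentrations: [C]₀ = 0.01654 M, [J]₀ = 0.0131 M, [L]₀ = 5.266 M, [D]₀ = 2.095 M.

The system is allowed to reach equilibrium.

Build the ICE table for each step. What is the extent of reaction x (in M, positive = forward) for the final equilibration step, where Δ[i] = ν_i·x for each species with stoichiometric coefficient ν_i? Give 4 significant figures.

x = -0.1994 M

Q₀ = 4.9744e+11 vs Keq = 4893 ⇒ Q>K, reverse
Step 1:
                  C         J         L         D
  Initial   0.01654    0.0131     5.266     2.095
  Change     0.3988    0.5982   -0.5982   -0.1994
  Equil      0.4153    0.6113     4.668     1.896
  solve Keq expr → x = -0.1994; check Q = 4893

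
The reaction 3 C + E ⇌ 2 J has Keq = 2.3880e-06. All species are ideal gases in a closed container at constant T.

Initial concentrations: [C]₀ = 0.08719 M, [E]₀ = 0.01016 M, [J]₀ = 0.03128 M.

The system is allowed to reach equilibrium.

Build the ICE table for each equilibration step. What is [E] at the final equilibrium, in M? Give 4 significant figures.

Q₀ = 145.3 vs Keq = 2.3880e-06 ⇒ Q>K, reverse
Step 1:
                    C           E           J
  I           0.08719     0.01016     0.03128
  C            0.0469     0.01563    -0.03127
  E            0.1341     0.02579  1.2186e-05
  solve Keq expr → x = -0.01563; check Q = 2.3880e-06

[E]_eq = 0.02579 M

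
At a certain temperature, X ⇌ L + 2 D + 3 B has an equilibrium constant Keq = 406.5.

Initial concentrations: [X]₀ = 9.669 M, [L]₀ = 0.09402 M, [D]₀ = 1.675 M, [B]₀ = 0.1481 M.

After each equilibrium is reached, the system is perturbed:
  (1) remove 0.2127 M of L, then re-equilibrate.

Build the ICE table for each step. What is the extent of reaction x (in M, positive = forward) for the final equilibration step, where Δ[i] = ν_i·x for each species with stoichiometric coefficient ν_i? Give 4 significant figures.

x = 0.03988 M

Q₀ = 8.8620e-05 vs Keq = 406.5 ⇒ Q<K, forward
Step 1:
                  X         L         D         B
  init        9.669   0.09402     1.675    0.1481
  Δ          -1.485     1.485     2.971     4.456
  eq          8.184     1.579     4.646     4.604
  solve Keq expr → x = 1.485; check Q = 406.5
Then remove 0.2127 M of L.
Step 2:
                  X         L         D         B
  init        8.184     1.367     4.646     4.604
  Δ        -0.03988   0.03988   0.07976    0.1196
  eq          8.144     1.407     4.725     4.724
  solve Keq expr → x = 0.03988; check Q = 406.5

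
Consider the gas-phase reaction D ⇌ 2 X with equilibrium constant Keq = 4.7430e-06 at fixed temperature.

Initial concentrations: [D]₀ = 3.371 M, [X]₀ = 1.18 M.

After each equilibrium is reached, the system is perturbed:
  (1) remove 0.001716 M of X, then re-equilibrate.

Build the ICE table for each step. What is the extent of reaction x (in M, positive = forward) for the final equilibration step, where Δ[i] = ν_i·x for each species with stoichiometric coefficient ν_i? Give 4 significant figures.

x = 8.5777e-04 M

Q₀ = 0.4131 vs Keq = 4.7430e-06 ⇒ Q>K, reverse
Step 1:
                  D         X
  init        3.371      1.18
  Δ          0.5878    -1.176
  eq          3.959  0.004333
  solve Keq expr → x = -0.5878; check Q = 4.7430e-06
Then remove 0.001716 M of X.
Step 2:
                  D         X
  init        3.959  0.002617
  Δ       -8.5777e-04  0.001716
  eq          3.958  0.004333
  solve Keq expr → x = 8.5777e-04; check Q = 4.7430e-06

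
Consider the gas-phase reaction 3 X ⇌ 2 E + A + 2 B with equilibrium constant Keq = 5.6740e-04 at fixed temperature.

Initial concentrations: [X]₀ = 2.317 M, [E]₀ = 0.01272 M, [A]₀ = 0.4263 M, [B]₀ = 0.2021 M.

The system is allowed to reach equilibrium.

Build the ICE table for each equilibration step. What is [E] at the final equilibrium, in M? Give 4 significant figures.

[E]_eq = 0.2237 M

Q₀ = 2.2649e-07 vs Keq = 5.6740e-04 ⇒ Q<K, forward
Step 1:
                  X         E         A         B
  I           2.317   0.01272    0.4263    0.2021
  C         -0.3165     0.211    0.1055     0.211
  E               2    0.2237    0.5318    0.4131
  solve Keq expr → x = 0.1055; check Q = 5.6740e-04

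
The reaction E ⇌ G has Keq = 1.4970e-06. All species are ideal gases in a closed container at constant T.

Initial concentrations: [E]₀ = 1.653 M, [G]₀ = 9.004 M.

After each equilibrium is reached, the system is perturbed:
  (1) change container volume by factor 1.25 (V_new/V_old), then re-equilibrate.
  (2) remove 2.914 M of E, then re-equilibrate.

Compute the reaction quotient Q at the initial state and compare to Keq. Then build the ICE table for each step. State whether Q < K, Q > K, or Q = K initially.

Q₀ = 5.447 vs Keq = 1.4970e-06 ⇒ Q>K, reverse
Step 1:
                   E          G
  Initial      1.653      9.004
  Change       9.004     -9.004
  Equil        10.66 1.5954e-05
  solve Keq expr → x = -9.004; check Q = 1.4970e-06
Then change container volume by factor 1.25 (V_new/V_old).
Step 2:
                   E          G
  Initial      8.526 1.2763e-05
  Change           0          0
  Equil        8.526 1.2763e-05
  solve Keq expr → x = 0; check Q = 1.4970e-06
Then remove 2.914 M of E.
Step 3:
                   E          G
  Initial      5.612 1.2763e-05
  Change  4.3623e-06 -4.3623e-06
  Equil        5.612 8.4006e-06
  solve Keq expr → x = -4.3623e-06; check Q = 1.4970e-06

Q₀ = 5.447; Q > K (proceeds reverse)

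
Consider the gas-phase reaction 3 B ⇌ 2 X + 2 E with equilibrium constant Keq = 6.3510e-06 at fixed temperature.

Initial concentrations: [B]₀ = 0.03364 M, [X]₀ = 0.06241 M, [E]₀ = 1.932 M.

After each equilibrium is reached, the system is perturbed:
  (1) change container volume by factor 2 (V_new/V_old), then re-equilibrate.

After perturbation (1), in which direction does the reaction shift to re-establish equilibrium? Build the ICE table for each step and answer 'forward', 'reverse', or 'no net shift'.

Direction: forward

Q₀ = 381.9 vs Keq = 6.3510e-06 ⇒ Q>K, reverse
Step 1:
                  B         X         E
  I         0.03364   0.06241     1.932
  C         0.09352  -0.06235  -0.06235
  E          0.1272 6.1123e-05      1.87
  solve Keq expr → x = -0.03117; check Q = 6.3510e-06
Then change container volume by factor 2 (V_new/V_old).
Step 2:
                  B         X         E
  I         0.06358 3.0561e-05    0.9348
  C       -1.8959e-05 1.2639e-05 1.2639e-05
  E         0.06356 4.3200e-05    0.9348
  solve Keq expr → x = 6.3195e-06; check Q = 6.3510e-06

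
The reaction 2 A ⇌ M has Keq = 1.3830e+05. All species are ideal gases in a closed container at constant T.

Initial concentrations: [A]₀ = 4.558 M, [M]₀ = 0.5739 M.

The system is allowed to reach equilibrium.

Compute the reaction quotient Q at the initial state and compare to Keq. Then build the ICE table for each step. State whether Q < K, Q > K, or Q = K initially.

Q₀ = 0.02762; Q < K (proceeds forward)

Q₀ = 0.02762 vs Keq = 1.3830e+05 ⇒ Q<K, forward
Step 1:
                   A          M
  Initial      4.558     0.5739
  Change      -4.553      2.277
  Equil      0.00454      2.851
  solve Keq expr → x = 2.277; check Q = 1.3830e+05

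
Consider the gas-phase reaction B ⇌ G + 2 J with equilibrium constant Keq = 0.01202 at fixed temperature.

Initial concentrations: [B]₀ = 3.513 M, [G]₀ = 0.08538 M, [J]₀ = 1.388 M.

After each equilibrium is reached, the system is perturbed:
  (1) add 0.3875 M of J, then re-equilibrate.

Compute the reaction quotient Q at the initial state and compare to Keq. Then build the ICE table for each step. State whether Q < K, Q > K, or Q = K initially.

Q₀ = 0.04682 vs Keq = 0.01202 ⇒ Q>K, reverse
Step 1:
                   B          G          J
  init         3.513    0.08538      1.388
  Δ          0.05878   -0.05878    -0.1176
  eq           3.572     0.0266       1.27
  solve Keq expr → x = -0.05878; check Q = 0.01202
Then add 0.3875 M of J.
Step 2:
                   B          G          J
  init         3.572     0.0266      1.658
  Δ          0.01053   -0.01053   -0.02106
  eq           3.582    0.01607      1.637
  solve Keq expr → x = -0.01053; check Q = 0.01202

Q₀ = 0.04682; Q > K (proceeds reverse)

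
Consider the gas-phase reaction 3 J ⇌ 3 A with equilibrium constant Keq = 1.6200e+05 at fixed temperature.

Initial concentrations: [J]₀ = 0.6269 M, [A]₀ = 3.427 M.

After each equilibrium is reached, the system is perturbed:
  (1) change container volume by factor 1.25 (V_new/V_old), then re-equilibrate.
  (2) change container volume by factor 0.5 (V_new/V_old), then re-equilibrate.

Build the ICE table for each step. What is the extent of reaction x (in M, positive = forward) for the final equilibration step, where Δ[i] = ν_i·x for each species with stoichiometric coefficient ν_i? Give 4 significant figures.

Q₀ = 163.4 vs Keq = 1.6200e+05 ⇒ Q<K, forward
Step 1:
                  J         A
  Initial    0.6269     3.427
  Change    -0.5539    0.5539
  Equil     0.07303     3.981
  solve Keq expr → x = 0.1846; check Q = 1.6200e+05
Then change container volume by factor 1.25 (V_new/V_old).
Step 2:
                  J         A
  Initial   0.05842     3.185
  Change          0         0
  Equil     0.05842     3.185
  solve Keq expr → x = 0; check Q = 1.6200e+05
Then change container volume by factor 0.5 (V_new/V_old).
Step 3:
                  J         A
  Initial    0.1168     6.369
  Change          0         0
  Equil      0.1168     6.369
  solve Keq expr → x = 0; check Q = 1.6200e+05

x = 0 M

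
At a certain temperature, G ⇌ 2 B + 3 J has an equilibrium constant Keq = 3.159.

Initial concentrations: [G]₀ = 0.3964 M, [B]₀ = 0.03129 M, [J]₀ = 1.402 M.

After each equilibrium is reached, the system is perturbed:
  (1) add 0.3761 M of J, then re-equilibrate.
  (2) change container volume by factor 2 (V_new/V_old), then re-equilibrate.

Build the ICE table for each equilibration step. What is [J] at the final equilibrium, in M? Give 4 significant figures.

Q₀ = 0.006806 vs Keq = 3.159 ⇒ Q<K, forward
Step 1:
                    G           B           J
  Initial      0.3964     0.03129       1.402
  Change      -0.1553      0.3106      0.4659
  Equil        0.2411      0.3419       1.868
  solve Keq expr → x = 0.1553; check Q = 3.159
Then add 0.3761 M of J.
Step 2:
                    G           B           J
  Initial      0.2411      0.3419       2.244
  Change      0.02654    -0.05309    -0.07963
  Equil        0.2677      0.2888       2.164
  solve Keq expr → x = -0.02654; check Q = 3.159
Then change container volume by factor 2 (V_new/V_old).
Step 3:
                    G           B           J
  Initial      0.1338      0.1444       1.082
  Change     -0.07391      0.1478      0.2217
  Equil       0.05992      0.2922       1.304
  solve Keq expr → x = 0.07391; check Q = 3.159

[J]_eq = 1.304 M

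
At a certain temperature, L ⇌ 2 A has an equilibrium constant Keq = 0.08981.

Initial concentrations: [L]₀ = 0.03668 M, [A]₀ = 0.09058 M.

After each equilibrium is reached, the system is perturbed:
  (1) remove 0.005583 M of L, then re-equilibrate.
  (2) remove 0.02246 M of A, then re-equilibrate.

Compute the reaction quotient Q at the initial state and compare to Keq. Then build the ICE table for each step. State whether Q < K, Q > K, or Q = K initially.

Q₀ = 0.2237 vs Keq = 0.08981 ⇒ Q>K, reverse
Step 1:
                  L         A
  I         0.03668   0.09058
  C         0.01217  -0.02434
  E         0.04885   0.06624
  solve Keq expr → x = -0.01217; check Q = 0.08981
Then remove 0.005583 M of L.
Step 2:
                  L         A
  I         0.04327   0.06624
  C        0.001437 -0.002873
  E         0.04471   0.06336
  solve Keq expr → x = -0.001437; check Q = 0.08981
Then remove 0.02246 M of A.
Step 3:
                  L         A
  I         0.04471    0.0409
  C       -0.008184   0.01637
  E         0.03652   0.05727
  solve Keq expr → x = 0.008184; check Q = 0.08981

Q₀ = 0.2237; Q > K (proceeds reverse)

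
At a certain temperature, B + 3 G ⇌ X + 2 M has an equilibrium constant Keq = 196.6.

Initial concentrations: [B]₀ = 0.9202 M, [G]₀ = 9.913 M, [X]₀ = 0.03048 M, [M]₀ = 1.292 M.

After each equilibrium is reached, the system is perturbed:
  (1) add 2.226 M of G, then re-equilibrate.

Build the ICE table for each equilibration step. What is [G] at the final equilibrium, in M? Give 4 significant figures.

Q₀ = 5.6760e-05 vs Keq = 196.6 ⇒ Q<K, forward
Step 1:
                  B         G         X         M
  I          0.9202     9.913   0.03048     1.292
  C         -0.9201     -2.76    0.9201      1.84
  E       1.2961e-04     7.153    0.9506     3.132
  solve Keq expr → x = 0.9201; check Q = 196.6
Then add 2.226 M of G.
Step 2:
                  B         G         X         M
  I       1.2961e-04     9.379    0.9506     3.132
  C       -7.2104e-05 -2.1631e-04 7.2104e-05 1.4421e-04
  E       5.7509e-05     9.379    0.9506     3.132
  solve Keq expr → x = 7.2104e-05; check Q = 196.6

[G]_eq = 9.379 M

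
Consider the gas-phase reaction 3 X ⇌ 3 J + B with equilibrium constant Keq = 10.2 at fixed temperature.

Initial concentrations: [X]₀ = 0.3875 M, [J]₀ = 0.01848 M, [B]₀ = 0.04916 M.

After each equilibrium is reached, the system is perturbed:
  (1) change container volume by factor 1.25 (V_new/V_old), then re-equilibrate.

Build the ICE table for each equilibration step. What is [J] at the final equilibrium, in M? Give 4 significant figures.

Q₀ = 5.3322e-06 vs Keq = 10.2 ⇒ Q<K, forward
Step 1:
                    X           J           B
  Initial      0.3875     0.01848     0.04916
  Change      -0.3074      0.3074      0.1025
  Equil       0.08012      0.3259      0.1516
  solve Keq expr → x = 0.1025; check Q = 10.2
Then change container volume by factor 1.25 (V_new/V_old).
Step 2:
                    X           J           B
  Initial      0.0641      0.2607      0.1213
  Change     -0.00358     0.00358    0.001193
  Equil       0.06052      0.2643      0.1225
  solve Keq expr → x = 0.001193; check Q = 10.2

[J]_eq = 0.2643 M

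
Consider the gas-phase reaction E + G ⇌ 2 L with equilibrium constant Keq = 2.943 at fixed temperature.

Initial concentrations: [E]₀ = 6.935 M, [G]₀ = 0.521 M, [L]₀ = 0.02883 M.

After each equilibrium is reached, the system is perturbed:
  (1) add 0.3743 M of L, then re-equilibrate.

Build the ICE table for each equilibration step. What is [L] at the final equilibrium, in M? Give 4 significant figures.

Q₀ = 2.3004e-04 vs Keq = 2.943 ⇒ Q<K, forward
Step 1:
                    E           G           L
  I             6.935       0.521     0.02883
  C           -0.4714     -0.4714      0.9428
  E             6.464     0.04962      0.9716
  solve Keq expr → x = 0.4714; check Q = 2.943
Then add 0.3743 M of L.
Step 2:
                    E           G           L
  I             6.464     0.04962       1.346
  C           0.03538     0.03538    -0.07077
  E             6.499     0.08501       1.275
  solve Keq expr → x = -0.03538; check Q = 2.943

[L]_eq = 1.275 M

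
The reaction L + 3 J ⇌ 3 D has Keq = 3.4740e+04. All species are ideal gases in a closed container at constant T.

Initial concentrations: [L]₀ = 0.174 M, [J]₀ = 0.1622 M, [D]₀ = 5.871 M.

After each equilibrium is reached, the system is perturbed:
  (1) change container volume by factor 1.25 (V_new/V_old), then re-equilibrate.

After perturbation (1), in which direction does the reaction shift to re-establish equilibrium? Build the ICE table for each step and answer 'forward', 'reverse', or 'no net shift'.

Q₀ = 2.7254e+05 vs Keq = 3.4740e+04 ⇒ Q>K, reverse
Step 1:
                    L           J           D
  Initial       0.174      0.1622       5.871
  Change      0.04346      0.1304     -0.1304
  Equil        0.2175      0.2926       5.741
  solve Keq expr → x = -0.04346; check Q = 3.4740e+04
Then change container volume by factor 1.25 (V_new/V_old).
Step 2:
                    L           J           D
  Initial       0.174      0.2341       4.593
  Change     0.004969     0.01491    -0.01491
  Equil        0.1789       0.249       4.578
  solve Keq expr → x = -0.004969; check Q = 3.4740e+04

Direction: reverse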